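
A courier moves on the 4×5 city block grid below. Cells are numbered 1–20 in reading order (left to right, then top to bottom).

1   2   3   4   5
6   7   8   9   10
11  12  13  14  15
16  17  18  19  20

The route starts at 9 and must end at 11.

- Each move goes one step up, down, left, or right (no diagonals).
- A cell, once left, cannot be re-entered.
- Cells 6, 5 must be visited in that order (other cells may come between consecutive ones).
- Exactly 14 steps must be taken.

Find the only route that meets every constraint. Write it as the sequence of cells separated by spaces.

The waypoints must appear in the order 6, 5, with no cell reused.
Route from 9: 3× left (reaching 6), up to 1, 4× right (reaching 5), 2× down (reaching 15), 4× left (reaching 11) — 14 moves in all.
Check: order respected (6 at step 3, 5 at step 8); 14 moves as required.

9 8 7 6 1 2 3 4 5 10 15 14 13 12 11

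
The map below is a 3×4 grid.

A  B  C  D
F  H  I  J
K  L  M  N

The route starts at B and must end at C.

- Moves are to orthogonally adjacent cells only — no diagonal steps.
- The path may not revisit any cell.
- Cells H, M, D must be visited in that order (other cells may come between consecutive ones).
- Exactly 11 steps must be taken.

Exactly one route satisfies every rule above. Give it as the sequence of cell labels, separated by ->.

The waypoints must appear in the order H, M, D, with no cell reused.
Route from B: left to A, 2× down (reaching K), right to L, up to H, right to I, down to M, right to N, 2× up (reaching D), left to C — 11 moves in all.
Check: order respected (H at step 5, M at step 7, D at step 10); 11 moves as required.

B -> A -> F -> K -> L -> H -> I -> M -> N -> J -> D -> C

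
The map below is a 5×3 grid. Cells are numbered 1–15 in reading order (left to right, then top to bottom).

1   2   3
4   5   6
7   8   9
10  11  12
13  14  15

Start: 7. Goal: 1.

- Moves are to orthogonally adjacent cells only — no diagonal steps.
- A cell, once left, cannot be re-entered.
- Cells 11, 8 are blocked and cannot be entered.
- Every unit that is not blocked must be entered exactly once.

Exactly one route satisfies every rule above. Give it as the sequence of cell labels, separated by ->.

Need to visit all 13 open cells exactly once, starting at 7 and ending at 1.
Route from 7: down 2 to 13, right 2 to 15, up 4 to 3, left 1 to 2, down 1 to 5, left 1 to 4, up 1 to 1 — 12 moves in all.
Check: all 13 open cells covered.

7 -> 10 -> 13 -> 14 -> 15 -> 12 -> 9 -> 6 -> 3 -> 2 -> 5 -> 4 -> 1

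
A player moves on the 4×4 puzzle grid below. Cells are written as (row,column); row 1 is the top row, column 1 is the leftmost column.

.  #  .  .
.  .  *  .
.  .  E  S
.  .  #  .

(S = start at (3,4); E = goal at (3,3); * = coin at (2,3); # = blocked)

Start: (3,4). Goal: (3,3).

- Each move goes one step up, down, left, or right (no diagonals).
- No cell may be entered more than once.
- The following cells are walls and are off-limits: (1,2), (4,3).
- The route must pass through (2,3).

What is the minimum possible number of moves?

Any route passes through (2,3) somewhere between (3,4) and (3,3). Summing Manhattan distances along the two legs ((3,4) → (2,3) → (3,3)) gives a lower bound of 2 + 1 = 3 moves.
A route of 3 moves achieves this: (3,4) → (2,4) → (2,3) → (3,3).
Since 3 matches the lower bound, it is optimal.

3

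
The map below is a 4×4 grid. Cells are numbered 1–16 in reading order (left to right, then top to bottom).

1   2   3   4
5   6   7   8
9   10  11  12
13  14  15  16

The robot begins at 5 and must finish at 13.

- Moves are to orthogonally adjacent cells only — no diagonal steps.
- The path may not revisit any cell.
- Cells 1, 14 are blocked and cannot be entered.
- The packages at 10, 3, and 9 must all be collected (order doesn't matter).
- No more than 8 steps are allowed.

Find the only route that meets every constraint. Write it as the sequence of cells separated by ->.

The budget equals the shortest possible length, so every move has to be on a shortest route through the required cells.
Route from 5: right 1 to 6, up 1 to 2, right 1 to 3, down 2 to 11, left 2 to 9, down 1 to 13 — 8 moves in all.
Check: all required cells visited; 8 ≤ 8 moves.

5 -> 6 -> 2 -> 3 -> 7 -> 11 -> 10 -> 9 -> 13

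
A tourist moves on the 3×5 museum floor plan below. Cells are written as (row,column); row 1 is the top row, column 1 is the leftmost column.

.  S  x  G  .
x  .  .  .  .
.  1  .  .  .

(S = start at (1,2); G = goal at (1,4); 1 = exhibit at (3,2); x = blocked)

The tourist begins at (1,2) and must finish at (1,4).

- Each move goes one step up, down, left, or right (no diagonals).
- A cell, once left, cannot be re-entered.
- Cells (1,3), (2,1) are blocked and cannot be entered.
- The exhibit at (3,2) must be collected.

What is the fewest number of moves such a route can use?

Any route passes through (3,2) somewhere between (1,2) and (1,4). Summing Manhattan distances along the two legs ((1,2) → (3,2) → (1,4)) gives a lower bound of 2 + 4 = 6 moves.
A route of 6 moves achieves this: (1,2) → (2,2) → (3,2) → (3,3) → (2,3) → (2,4) → (1,4).
Since 6 matches the lower bound, it is optimal.

6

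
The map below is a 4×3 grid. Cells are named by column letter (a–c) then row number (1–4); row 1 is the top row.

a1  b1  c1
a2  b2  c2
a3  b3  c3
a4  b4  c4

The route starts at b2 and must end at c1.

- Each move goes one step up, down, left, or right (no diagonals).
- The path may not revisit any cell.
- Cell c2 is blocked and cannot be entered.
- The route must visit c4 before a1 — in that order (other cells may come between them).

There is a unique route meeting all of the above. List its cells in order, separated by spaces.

The waypoints must appear in the order c4, a1, with no cell reused.
Route from b2: down 1 to b3, right 1 to c3, down 1 to c4, left 2 to a4, up 3 to a1, right 2 to c1 — 10 moves in all.
Check: order respected (c4 at step 3, a1 at step 8).

b2 b3 c3 c4 b4 a4 a3 a2 a1 b1 c1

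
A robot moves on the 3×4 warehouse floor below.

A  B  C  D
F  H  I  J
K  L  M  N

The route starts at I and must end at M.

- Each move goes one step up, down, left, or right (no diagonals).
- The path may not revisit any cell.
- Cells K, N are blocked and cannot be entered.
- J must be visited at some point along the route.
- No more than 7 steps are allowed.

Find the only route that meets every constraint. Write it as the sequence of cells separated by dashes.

The 7-move cap with required stops at J leaves no slack for detours.
Route from I: right to J, up to D, 2× left (reaching B), 2× down (reaching L), right to M — 7 moves in all.
Check: all required cells visited; 7 ≤ 7 moves.

I - J - D - C - B - H - L - M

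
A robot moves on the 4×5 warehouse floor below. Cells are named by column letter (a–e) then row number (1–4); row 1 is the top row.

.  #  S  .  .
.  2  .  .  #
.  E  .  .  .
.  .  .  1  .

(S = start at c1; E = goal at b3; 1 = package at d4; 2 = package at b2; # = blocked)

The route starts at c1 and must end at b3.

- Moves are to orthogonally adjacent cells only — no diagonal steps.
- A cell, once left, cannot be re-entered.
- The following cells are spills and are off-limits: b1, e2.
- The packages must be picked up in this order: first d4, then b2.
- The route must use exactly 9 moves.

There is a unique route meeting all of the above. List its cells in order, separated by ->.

The waypoints must appear in the order d4, b2, with no cell reused.
Route from c1: right to d1, 3× down (reaching d4), left to c4, 2× up (reaching c2), left to b2, down to b3 — 9 moves in all.
Check: order respected (1 at step 4, 2 at step 8); 9 moves as required.

c1 -> d1 -> d2 -> d3 -> d4 -> c4 -> c3 -> c2 -> b2 -> b3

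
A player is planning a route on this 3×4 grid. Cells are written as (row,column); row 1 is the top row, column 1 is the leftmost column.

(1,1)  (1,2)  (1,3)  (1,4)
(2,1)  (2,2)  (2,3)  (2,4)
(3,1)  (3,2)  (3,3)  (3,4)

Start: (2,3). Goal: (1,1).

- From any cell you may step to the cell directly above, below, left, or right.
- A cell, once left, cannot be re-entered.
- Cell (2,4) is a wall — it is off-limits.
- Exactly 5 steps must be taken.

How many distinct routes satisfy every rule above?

Need simple routes of exactly 5 moves from (2,3) to (1,1) (Manhattan distance 3, so 1 moves are spent on a detour and 1 undoing it).
Enumerating: (2,3) (1,3) (1,2) (2,2) (2,1) (1,1) | (2,3) (3,3) (3,2) (2,2) (1,2) (1,1) | (2,3) (3,3) (3,2) (2,2) (2,1) (1,1) | (2,3) (3,3) (3,2) (3,1) (2,1) (1,1) | (2,3) (2,2) (3,2) (3,1) (2,1) (1,1).
That gives 5 routes.

5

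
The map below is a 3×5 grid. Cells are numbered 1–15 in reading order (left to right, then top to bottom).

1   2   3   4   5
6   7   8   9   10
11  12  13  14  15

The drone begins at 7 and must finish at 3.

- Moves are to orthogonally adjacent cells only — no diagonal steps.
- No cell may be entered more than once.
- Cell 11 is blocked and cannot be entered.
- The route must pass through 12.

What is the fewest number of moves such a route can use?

4

Any route passes through 12 somewhere between 7 and 3. Summing Manhattan distances along the two legs (7 → 12 → 3) gives a lower bound of 1 + 3 = 4 moves.
A route of 4 moves achieves this: 7 → 12 → 13 → 8 → 3.
Since 4 matches the lower bound, it is optimal.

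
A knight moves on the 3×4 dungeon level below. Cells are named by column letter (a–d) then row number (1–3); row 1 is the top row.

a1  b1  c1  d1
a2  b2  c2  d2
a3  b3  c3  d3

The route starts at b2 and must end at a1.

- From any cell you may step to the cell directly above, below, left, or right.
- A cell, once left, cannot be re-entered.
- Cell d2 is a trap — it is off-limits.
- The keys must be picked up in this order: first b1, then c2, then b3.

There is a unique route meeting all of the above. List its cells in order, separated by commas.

b2, b1, c1, c2, c3, b3, a3, a2, a1

The waypoints must appear in the order b1, c2, b3, with no cell reused.
Route from b2: up 1 to b1, right 1 to c1, down 2 to c3, left 2 to a3, up 2 to a1 — 8 moves in all.
Check: order respected (b1 at step 1, c2 at step 3, b3 at step 5).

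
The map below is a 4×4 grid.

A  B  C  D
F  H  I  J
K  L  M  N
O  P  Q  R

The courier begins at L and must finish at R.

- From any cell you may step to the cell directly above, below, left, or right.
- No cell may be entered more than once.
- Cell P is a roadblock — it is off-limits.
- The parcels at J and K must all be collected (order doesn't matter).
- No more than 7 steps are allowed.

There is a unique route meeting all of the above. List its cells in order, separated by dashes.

Any route must reach J and K and still end at R within 7 moves, so the order of the required stops is forced.
Route from L: left 1 to K, up 1 to F, right 3 to J, down 2 to R — 7 moves in all.
Check: all required cells visited; 7 ≤ 7 moves.

L - K - F - H - I - J - N - R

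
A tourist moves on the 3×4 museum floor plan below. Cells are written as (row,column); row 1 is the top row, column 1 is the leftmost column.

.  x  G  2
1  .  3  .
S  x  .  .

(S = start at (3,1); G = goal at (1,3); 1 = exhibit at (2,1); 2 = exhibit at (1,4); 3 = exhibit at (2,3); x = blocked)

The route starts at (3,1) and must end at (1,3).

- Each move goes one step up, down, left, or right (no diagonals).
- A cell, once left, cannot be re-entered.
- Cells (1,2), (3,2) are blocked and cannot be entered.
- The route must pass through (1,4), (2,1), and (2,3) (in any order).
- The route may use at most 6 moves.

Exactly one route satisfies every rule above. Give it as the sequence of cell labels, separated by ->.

(3,1) -> (2,1) -> (2,2) -> (2,3) -> (2,4) -> (1,4) -> (1,3)

Any route must reach (1,4), (2,1), and (2,3) and still end at (1,3) within 6 moves, so the order of the required stops is forced.
Route from (3,1): up 1 to (2,1), right 3 to (2,4), up 1 to (1,4), left 1 to (1,3) — 6 moves in all.
Check: all required cells visited; 6 ≤ 6 moves.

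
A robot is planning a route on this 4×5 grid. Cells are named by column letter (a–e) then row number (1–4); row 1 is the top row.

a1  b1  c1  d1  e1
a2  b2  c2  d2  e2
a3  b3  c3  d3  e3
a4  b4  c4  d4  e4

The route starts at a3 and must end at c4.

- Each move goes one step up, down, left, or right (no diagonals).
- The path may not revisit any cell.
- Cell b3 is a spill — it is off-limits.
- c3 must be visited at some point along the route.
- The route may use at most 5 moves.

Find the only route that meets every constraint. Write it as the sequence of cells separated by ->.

a3 -> a2 -> b2 -> c2 -> c3 -> c4

Any route must reach c3 and still end at c4 within 5 moves, so the order of the required stops is forced.
Route from a3: up to a2, 2× right (reaching c2), 2× down (reaching c4) — 5 moves in all.
Check: all required cells visited; 5 ≤ 5 moves.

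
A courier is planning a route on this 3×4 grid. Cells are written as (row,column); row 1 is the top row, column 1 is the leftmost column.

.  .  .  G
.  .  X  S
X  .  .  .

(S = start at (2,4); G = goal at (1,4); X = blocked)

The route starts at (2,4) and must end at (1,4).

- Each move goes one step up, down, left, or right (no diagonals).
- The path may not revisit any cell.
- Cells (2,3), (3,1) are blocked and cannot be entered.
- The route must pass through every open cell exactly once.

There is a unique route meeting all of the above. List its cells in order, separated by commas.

(2,4), (3,4), (3,3), (3,2), (2,2), (2,1), (1,1), (1,2), (1,3), (1,4)

Need to visit all 10 open cells exactly once, starting at (2,4) and ending at (1,4).
Cell (1,3) has only two open neighbours ((1,2) and (1,4)), so the path must pass straight through it: one of those is the cell it's entered from and the other is where it exits.
Route from (2,4): down to (3,4), 2× left (reaching (3,2)), up to (2,2), left to (2,1), up to (1,1), 3× right (reaching (1,4)) — 9 moves in all.
Check: all 10 open cells covered.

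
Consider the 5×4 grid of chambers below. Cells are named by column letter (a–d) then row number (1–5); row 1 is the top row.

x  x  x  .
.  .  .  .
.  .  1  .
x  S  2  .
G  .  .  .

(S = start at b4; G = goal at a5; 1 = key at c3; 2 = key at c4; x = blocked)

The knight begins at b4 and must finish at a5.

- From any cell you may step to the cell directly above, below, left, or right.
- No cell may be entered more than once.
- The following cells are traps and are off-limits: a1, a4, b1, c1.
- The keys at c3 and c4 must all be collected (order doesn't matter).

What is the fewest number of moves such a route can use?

6

Any route passes through c3 and c4 in some order between b4 and a5. Summing Manhattan distances along each leg and taking the cheapest ordering (b4 → c3 → c4 → a5) gives a lower bound of 2 + 1 + 3 = 6 moves.
A route of 6 moves achieves this: b4 → b3 → c3 → c4 → c5 → b5 → a5.
Since 6 matches the lower bound, it is optimal.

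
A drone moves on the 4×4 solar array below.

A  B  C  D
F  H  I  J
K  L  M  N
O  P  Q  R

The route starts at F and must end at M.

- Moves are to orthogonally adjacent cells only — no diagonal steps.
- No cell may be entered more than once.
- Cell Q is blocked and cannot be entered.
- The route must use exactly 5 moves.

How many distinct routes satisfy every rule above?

Need simple routes of exactly 5 moves from F to M (Manhattan distance 3, so 1 moves are spent on a detour and 1 undoing it).
Enumerating: F A B H L M | F A B H I M | F A B C I M | F K O P L M | F K L H I M | F H B C I M | F H I J N M.
That gives 7 routes.

7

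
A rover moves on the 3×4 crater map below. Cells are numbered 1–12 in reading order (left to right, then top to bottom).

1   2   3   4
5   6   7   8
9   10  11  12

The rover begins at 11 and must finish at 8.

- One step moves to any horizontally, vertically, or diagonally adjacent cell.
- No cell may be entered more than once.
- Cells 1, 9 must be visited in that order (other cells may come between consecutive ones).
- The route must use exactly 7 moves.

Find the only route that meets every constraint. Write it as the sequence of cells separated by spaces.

11 6 1 5 9 10 7 8

The waypoints must appear in the order 1, 9, with no cell reused.
Route from 11: 2× up-left (reaching 1), 2× down (reaching 9), right to 10, up-right to 7, right to 8 — 7 moves in all.
Check: order respected (1 at step 2, 9 at step 4); 7 moves as required.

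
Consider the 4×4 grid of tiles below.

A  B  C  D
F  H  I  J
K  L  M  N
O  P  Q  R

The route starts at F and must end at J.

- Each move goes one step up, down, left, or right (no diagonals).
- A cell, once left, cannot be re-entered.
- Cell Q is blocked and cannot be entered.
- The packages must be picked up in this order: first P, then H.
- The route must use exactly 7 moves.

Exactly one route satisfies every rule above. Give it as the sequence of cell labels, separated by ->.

The waypoints must appear in the order P, H, with no cell reused.
Route from F: 2× down (reaching O), right to P, 2× up (reaching H), 2× right (reaching J) — 7 moves in all.
Check: order respected (P at step 3, H at step 5); 7 moves as required.

F -> K -> O -> P -> L -> H -> I -> J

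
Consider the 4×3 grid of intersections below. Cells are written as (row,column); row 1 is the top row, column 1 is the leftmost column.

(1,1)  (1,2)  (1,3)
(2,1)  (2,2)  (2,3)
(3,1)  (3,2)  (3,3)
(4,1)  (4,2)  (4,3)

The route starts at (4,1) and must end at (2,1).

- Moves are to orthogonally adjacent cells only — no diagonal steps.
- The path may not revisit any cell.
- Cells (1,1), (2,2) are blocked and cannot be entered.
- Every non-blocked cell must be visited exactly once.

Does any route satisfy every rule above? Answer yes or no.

no

Cell (1,2) has only one open neighbour but is neither the start nor the goal, so a Hamiltonian route would have to both enter and leave it through the same neighbour — impossible without revisiting.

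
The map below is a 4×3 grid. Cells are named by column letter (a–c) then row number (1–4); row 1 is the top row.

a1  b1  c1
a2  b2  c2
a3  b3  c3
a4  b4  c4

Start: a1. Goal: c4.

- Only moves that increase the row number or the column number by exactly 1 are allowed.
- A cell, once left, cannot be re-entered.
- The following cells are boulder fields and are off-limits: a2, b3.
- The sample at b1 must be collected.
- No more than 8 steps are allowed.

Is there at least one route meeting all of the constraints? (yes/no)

yes

One route that works: a1 → b1 → b2 → c2 → c3 → c4.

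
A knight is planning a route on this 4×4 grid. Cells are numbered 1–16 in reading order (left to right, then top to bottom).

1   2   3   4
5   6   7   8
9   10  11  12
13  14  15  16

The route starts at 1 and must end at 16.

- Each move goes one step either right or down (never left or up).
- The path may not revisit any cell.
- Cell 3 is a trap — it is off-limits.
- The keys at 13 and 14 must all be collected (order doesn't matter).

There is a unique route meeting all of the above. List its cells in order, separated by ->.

1 -> 5 -> 9 -> 13 -> 14 -> 15 -> 16

Moves only go right or down, so the column and row indices never decrease.
Route from 1: 3× down (reaching 13), 3× right (reaching 16) — 6 moves in all.
Check: all required cells visited.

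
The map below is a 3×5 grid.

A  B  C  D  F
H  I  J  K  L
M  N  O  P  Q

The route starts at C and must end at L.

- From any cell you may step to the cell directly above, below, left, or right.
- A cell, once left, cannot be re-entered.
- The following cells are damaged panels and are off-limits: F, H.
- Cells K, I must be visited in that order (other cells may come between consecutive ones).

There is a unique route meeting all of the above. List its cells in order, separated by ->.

The waypoints must appear in the order K, I, with no cell reused.
Route from C: right to D, down to K, 2× left (reaching I), down to N, 3× right (reaching Q), up to L — 9 moves in all.
Check: order respected (K at step 2, I at step 4).

C -> D -> K -> J -> I -> N -> O -> P -> Q -> L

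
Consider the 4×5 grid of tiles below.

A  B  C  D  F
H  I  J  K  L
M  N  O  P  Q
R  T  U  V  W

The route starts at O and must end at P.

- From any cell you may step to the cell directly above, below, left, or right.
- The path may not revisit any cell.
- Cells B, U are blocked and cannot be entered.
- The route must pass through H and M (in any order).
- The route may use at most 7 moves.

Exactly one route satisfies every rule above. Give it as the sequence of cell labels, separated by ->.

The 7-move cap with required stops at H, M leaves no slack for detours.
Route from O: left 2 to M, up 1 to H, right 3 to K, down 1 to P — 7 moves in all.
Check: all required cells visited; 7 ≤ 7 moves.

O -> N -> M -> H -> I -> J -> K -> P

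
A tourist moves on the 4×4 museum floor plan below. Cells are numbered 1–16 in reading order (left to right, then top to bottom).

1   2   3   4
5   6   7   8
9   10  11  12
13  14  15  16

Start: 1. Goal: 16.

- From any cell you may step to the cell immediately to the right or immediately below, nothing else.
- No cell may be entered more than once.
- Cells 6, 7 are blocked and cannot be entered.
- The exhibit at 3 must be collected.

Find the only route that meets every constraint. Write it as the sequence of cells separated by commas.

1, 2, 3, 4, 8, 12, 16

Moves only go right or down, so the column and row indices never decrease.
Route from 1: right 3 to 4, down 3 to 16 — 6 moves in all.
Check: all required cells visited.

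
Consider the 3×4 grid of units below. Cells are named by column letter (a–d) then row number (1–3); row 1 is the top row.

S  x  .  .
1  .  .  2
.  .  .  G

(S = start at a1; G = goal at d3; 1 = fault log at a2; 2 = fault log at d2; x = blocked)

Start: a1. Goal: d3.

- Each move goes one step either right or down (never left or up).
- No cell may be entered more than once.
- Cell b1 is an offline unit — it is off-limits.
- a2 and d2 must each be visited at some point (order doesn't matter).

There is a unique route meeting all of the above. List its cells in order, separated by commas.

a1, a2, b2, c2, d2, d3

Moves only go right or down, so the column and row indices never decrease.
Route from a1: down to a2, 3× right (reaching d2), down to d3 — 5 moves in all.
Check: all required cells visited.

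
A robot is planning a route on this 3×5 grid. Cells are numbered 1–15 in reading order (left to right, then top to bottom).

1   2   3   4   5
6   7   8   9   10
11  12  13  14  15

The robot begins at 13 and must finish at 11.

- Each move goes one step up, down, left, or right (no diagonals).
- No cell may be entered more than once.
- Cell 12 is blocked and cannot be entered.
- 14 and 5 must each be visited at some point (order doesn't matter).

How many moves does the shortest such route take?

10

Any route passes through 14 and 5 in some order between 13 and 11. Summing Manhattan distances along each leg and taking the cheapest ordering (13 → 14 → 5 → 11) gives a lower bound of 1 + 3 + 6 = 10 moves.
A route of 10 moves achieves this: 13 → 14 → 9 → 10 → 5 → 4 → 3 → 8 → 7 → 6 → 11.
Since 10 matches the lower bound, it is optimal.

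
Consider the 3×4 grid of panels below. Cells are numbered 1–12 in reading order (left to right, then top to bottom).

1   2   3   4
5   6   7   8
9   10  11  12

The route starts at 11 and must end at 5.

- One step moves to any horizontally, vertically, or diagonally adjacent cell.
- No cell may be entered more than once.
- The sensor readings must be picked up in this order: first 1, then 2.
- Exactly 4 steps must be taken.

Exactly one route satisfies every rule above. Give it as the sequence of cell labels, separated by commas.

The waypoints must appear in the order 1, 2, with no cell reused.
Route from 11: up-left 2 to 1, right 1 to 2, down-left 1 to 5 — 4 moves in all.
Check: order respected (1 at step 2, 2 at step 3); 4 moves as required.

11, 6, 1, 2, 5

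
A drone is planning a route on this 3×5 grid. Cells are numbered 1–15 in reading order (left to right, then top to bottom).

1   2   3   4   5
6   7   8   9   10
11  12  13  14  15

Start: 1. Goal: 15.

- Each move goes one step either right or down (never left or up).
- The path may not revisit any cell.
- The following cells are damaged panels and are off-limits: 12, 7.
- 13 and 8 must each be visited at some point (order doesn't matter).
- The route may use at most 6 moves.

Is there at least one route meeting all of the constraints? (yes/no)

One route that works: 1 → 2 → 3 → 8 → 13 → 14 → 15.

yes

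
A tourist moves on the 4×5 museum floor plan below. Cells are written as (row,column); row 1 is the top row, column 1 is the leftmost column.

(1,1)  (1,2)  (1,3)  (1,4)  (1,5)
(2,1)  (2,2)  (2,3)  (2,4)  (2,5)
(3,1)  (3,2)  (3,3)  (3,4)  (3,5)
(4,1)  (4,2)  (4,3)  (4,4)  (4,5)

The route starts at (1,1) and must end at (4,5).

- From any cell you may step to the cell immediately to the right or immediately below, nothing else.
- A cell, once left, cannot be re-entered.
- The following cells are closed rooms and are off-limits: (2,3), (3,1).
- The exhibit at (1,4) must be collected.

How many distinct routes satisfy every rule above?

A right/down-only route from (1,1) to (4,5) makes exactly 3 down-moves and 4 right-moves in some order.
With no other constraints that would be C(7,3) = 35 routes.
Split at (1,4) and multiply the segment counts (each segment already excludes blocked cells): (1,1)→(1,4): 1; (1,4)→(4,5): 4; product = 4.
That gives 4 routes.

4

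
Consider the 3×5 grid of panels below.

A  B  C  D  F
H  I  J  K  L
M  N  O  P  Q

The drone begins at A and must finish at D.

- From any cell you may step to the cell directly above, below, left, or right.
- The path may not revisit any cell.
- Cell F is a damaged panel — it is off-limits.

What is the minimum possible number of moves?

The Manhattan distance from A to D is |1−1| + |1−4| = 3, so at least 3 moves are needed.
A route of 3 moves achieves this: A → B → C → D.
Since 3 matches the lower bound, it is optimal.

3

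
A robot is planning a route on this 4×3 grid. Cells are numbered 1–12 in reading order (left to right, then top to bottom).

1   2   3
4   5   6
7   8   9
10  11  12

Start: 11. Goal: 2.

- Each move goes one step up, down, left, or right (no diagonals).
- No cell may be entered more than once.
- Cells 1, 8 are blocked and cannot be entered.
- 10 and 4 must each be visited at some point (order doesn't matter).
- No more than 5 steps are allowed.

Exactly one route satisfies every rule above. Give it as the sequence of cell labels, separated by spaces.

11 10 7 4 5 2

Any route must reach 10 and 4 and still end at 2 within 5 moves, so the order of the required stops is forced.
Route from 11: left 1 to 10, up 2 to 4, right 1 to 5, up 1 to 2 — 5 moves in all.
Check: all required cells visited; 5 ≤ 5 moves.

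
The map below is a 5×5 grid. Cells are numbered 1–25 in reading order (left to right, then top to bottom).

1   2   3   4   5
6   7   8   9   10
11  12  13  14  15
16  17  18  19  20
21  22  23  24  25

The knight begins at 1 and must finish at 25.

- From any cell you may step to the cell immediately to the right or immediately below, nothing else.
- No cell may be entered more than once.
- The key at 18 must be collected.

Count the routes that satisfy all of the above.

A right/down-only route from 1 to 25 makes exactly 4 down-moves and 4 right-moves in some order.
With no other constraints that would be C(8,4) = 70 routes.
Split at 18 and multiply the segment counts: 1→18: 10; 18→25: 3; product = 30.
That gives 30 routes.

30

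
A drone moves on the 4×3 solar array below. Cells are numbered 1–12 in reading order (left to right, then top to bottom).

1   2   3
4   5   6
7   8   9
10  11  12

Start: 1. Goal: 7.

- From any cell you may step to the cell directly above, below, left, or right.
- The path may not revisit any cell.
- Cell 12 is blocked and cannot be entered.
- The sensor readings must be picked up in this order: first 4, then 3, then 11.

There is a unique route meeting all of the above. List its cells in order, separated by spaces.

The waypoints must appear in the order 4, 3, 11, with no cell reused.
Route from 1: down to 4, right to 5, up to 2, right to 3, 2× down (reaching 9), left to 8, down to 11, left to 10, up to 7 — 10 moves in all.
Check: order respected (4 at step 1, 3 at step 4, 11 at step 8).

1 4 5 2 3 6 9 8 11 10 7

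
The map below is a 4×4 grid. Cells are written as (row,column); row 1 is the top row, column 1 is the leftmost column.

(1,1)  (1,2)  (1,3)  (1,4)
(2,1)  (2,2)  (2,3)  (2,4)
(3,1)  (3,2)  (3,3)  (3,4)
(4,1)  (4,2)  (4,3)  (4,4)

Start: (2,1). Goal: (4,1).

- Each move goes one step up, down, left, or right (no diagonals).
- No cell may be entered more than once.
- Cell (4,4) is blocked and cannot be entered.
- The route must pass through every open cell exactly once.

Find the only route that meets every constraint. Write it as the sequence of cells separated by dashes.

Need to visit all 15 open cells exactly once, starting at (2,1) and ending at (4,1).
Cell (1,4) has only two open neighbours ((2,4) and (1,3)), so the path must pass straight through it: one of those is the cell it's entered from and the other is where it exits.
Route from (2,1): up to (1,1), right to (1,2), down to (2,2), right to (2,3), up to (1,3), right to (1,4), 2× down (reaching (3,4)), left to (3,3), down to (4,3), left to (4,2), up to (3,2), left to (3,1), down to (4,1) — 14 moves in all.
Check: all 15 open cells covered.

(2,1) - (1,1) - (1,2) - (2,2) - (2,3) - (1,3) - (1,4) - (2,4) - (3,4) - (3,3) - (4,3) - (4,2) - (3,2) - (3,1) - (4,1)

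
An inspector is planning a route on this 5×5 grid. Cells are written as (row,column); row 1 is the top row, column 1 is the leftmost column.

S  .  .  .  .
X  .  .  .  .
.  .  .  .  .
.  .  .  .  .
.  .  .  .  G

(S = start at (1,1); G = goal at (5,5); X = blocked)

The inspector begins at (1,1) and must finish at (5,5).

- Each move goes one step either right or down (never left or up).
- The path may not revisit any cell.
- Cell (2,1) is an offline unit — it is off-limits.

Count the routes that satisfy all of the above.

A right/down-only route from (1,1) to (5,5) makes exactly 4 down-moves and 4 right-moves in some order.
With no other constraints that would be C(8,4) = 70 routes.
Subtract routes through each blocked cell (inclusion–exclusion for overlaps): − through (2,1): 35 → 35.
That gives 35 routes.

35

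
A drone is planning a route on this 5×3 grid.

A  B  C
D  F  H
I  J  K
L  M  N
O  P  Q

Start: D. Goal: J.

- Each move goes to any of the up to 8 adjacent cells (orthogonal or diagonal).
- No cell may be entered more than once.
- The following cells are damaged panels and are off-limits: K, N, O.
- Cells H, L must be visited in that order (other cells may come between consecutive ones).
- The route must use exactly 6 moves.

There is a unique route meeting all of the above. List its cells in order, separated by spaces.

D B H F I L J

The waypoints must appear in the order H, L, with no cell reused.
Route from D: up-right 1 to B, down-right 1 to H, left 1 to F, down-left 1 to I, down 1 to L, up-right 1 to J — 6 moves in all.
Check: order respected (H at step 2, L at step 5); 6 moves as required.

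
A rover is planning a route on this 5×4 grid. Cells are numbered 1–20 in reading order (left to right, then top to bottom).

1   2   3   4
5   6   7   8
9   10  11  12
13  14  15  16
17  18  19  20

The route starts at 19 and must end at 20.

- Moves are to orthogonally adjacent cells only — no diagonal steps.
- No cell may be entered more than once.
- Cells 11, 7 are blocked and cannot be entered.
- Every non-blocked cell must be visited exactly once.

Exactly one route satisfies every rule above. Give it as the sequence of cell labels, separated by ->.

Need to visit all 18 open cells exactly once, starting at 19 and ending at 20.
Route from 19: up to 15, left to 14, down to 18, left to 17, 2× up (reaching 9), right to 10, up to 6, left to 5, up to 1, 3× right (reaching 4), 4× down (reaching 20) — 17 moves in all.
Check: all 18 open cells covered.

19 -> 15 -> 14 -> 18 -> 17 -> 13 -> 9 -> 10 -> 6 -> 5 -> 1 -> 2 -> 3 -> 4 -> 8 -> 12 -> 16 -> 20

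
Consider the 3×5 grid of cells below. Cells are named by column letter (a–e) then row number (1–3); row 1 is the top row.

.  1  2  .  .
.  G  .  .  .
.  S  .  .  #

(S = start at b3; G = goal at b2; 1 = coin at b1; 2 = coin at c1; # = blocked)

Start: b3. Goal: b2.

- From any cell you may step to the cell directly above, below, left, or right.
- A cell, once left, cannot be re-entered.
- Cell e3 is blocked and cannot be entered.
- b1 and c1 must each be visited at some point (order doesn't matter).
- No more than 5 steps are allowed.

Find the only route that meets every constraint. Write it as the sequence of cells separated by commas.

b3, c3, c2, c1, b1, b2

The 5-move cap with required stops at b1, c1 leaves no slack for detours.
Route from b3: right 1 to c3, up 2 to c1, left 1 to b1, down 1 to b2 — 5 moves in all.
Check: all required cells visited; 5 ≤ 5 moves.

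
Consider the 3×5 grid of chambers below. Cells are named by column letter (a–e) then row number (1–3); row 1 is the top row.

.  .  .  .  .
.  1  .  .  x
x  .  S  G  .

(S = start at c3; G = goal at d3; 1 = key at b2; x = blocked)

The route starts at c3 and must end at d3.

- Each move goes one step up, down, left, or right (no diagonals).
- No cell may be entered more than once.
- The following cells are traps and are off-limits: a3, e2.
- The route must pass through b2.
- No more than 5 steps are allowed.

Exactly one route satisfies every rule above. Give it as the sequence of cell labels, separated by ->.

c3 -> b3 -> b2 -> c2 -> d2 -> d3

Any route must reach b2 and still end at d3 within 5 moves, so the order of the required stops is forced.
Route from c3: left 1 to b3, up 1 to b2, right 2 to d2, down 1 to d3 — 5 moves in all.
Check: all required cells visited; 5 ≤ 5 moves.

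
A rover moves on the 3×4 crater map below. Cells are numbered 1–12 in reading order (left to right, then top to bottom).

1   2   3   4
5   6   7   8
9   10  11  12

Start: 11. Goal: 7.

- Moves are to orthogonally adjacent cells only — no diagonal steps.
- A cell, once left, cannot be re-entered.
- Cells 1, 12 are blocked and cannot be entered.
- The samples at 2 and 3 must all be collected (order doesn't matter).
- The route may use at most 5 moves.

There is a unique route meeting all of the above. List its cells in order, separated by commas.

11, 10, 6, 2, 3, 7

The budget equals the shortest possible length, so every move has to be on a shortest route through the required cells.
Route from 11: left to 10, 2× up (reaching 2), right to 3, down to 7 — 5 moves in all.
Check: all required cells visited; 5 ≤ 5 moves.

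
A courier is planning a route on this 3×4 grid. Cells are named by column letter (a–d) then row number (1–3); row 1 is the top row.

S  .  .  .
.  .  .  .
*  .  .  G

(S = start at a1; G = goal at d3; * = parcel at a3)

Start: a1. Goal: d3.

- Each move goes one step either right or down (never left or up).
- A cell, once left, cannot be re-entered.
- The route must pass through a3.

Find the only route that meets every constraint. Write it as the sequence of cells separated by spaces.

a1 a2 a3 b3 c3 d3

Moves only go right or down, so the column and row indices never decrease.
Route from a1: down 2 to a3, right 3 to d3 — 5 moves in all.
Check: all required cells visited.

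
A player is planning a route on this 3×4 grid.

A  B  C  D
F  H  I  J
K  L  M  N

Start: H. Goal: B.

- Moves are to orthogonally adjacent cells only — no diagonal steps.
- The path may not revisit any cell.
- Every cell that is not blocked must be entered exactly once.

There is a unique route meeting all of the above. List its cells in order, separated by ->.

Need to visit all 12 open cells exactly once, starting at H and ending at B.
Cell N has only two open neighbours (J and M), so the path must pass straight through it: one of those is the cell it's entered from and the other is where it exits.
Route from H: right to I, up to C, right to D, 2× down (reaching N), 3× left (reaching K), 2× up (reaching A), right to B — 11 moves in all.
Check: all 12 open cells covered.

H -> I -> C -> D -> J -> N -> M -> L -> K -> F -> A -> B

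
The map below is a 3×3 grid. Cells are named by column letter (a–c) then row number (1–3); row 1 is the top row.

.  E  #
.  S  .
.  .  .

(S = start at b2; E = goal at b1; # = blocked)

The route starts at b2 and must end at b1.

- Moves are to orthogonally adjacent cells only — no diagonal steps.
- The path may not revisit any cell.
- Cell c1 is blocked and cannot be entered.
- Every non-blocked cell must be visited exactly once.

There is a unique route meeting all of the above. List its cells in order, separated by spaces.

b2 c2 c3 b3 a3 a2 a1 b1

Need to visit all 8 open cells exactly once, starting at b2 and ending at b1.
Cell c2 has only two open neighbours (c3 and b2), so the path must pass straight through it: one of those is the cell it's entered from and the other is where it exits.
Route from b2: right to c2, down to c3, 2× left (reaching a3), 2× up (reaching a1), right to b1 — 7 moves in all.
Check: all 8 open cells covered.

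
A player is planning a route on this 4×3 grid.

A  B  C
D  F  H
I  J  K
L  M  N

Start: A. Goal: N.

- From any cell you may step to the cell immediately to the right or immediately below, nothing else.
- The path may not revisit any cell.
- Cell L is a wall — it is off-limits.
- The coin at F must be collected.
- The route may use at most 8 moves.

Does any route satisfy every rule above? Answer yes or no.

yes

One route that works: A → D → F → J → M → N.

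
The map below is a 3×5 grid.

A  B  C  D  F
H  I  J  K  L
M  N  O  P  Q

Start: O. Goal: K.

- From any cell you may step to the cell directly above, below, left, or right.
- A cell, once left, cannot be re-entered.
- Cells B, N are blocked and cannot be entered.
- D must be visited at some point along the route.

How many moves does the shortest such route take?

4

Any route passes through D somewhere between O and K. Summing Manhattan distances along the two legs (O → D → K) gives a lower bound of 3 + 1 = 4 moves.
A route of 4 moves achieves this: O → J → C → D → K.
Since 4 matches the lower bound, it is optimal.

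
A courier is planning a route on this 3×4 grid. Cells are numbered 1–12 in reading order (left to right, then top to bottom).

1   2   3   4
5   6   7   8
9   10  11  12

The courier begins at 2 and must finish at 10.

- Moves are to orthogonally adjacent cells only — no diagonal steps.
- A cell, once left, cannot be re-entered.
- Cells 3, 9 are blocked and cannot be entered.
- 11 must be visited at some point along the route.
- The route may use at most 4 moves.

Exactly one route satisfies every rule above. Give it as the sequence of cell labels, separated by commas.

Any route must reach 11 and still end at 10 within 4 moves, so the order of the required stops is forced.
Route from 2: down to 6, right to 7, down to 11, left to 10 — 4 moves in all.
Check: all required cells visited; 4 ≤ 4 moves.

2, 6, 7, 11, 10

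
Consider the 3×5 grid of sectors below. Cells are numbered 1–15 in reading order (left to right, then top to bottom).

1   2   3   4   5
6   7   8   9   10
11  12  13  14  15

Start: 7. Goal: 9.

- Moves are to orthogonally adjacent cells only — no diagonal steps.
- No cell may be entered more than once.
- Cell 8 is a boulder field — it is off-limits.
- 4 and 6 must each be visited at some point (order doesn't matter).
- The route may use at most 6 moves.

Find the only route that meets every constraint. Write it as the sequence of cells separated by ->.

7 -> 6 -> 1 -> 2 -> 3 -> 4 -> 9

Any route must reach 4 and 6 and still end at 9 within 6 moves, so the order of the required stops is forced.
Route from 7: left to 6, up to 1, 3× right (reaching 4), down to 9 — 6 moves in all.
Check: all required cells visited; 6 ≤ 6 moves.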